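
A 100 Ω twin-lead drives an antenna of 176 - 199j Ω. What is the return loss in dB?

RL ≈ 4.07 dB

Γ = (76 − j199)/(276 − j199), |Γ| = 0.626
RL = −20·log₁₀|Γ| = −20·log₁₀(0.626)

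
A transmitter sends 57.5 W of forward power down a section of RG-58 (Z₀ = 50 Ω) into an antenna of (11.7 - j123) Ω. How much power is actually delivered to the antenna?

|Γ| = |(-38.3 − j123)/(61.7 − j123)| = 0.936
|Γ|² = 0.876
P_refl = |Γ|²·P_inc = 50.4 W, P_del = (1 − |Γ|²)·P_inc = 7.11 W

P_delivered ≈ 7.11 W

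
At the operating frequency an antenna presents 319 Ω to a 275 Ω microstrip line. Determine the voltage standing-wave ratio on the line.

VSWR ≈ 1.16

Γ = (319 − 275)/(319 + 275) = 0.0741
VSWR = (1 + 0.0741)/(1 − 0.0741)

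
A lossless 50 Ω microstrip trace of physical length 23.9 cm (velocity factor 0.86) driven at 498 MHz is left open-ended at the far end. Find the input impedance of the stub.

Z_in ≈ +j202 Ω

λ = v/f = 0.86·c / 498 MHz = 0.518 m
βl = 2π·l/λ = 2π × 0.461 = 166°
tan(βl) = -0.248
For an open-ended stub, Z_in = −jZ_0·cot(βl) = −jZ_0/tan(βl)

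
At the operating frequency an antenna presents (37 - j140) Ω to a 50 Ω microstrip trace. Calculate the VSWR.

VSWR ≈ 12.6

Γ = (Z_L − Z_0)/(Z_L + Z_0) = (-13 − j140)/(87 − j140)
|Γ| = 141/165 = 0.853
VSWR = (1 + |Γ|)/(1 − |Γ|) = 1.85/0.147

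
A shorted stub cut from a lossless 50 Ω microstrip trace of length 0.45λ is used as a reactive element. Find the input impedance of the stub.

Z_in ≈ −j16.2 Ω

βl = 2π × 0.45 = 162°
tan(βl) = -0.325
For a shorted stub, Z_in = jZ_0·tan(βl)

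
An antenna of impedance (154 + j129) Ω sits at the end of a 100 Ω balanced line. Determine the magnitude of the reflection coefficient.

|Γ| ≈ 0.491

Γ = (Z_L − Z_0)/(Z_L + Z_0) = (54 + j129)/(254 + j129)
|Γ| = 140/285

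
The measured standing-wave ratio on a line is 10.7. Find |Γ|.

|Γ| ≈ 0.829

|Γ| = (S − 1)/(S + 1) = (10.7 − 1)/(10.7 + 1) = 9.7/11.7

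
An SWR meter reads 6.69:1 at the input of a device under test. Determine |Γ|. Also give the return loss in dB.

|Γ| = (S − 1)/(S + 1) = (6.69 − 1)/(6.69 + 1) = 5.69/7.69
RL = −20·log₁₀|Γ| = −20·log₁₀(0.74)

|Γ| ≈ 0.74; return loss ≈ 2.62 dB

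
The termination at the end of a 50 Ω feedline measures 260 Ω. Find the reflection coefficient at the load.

Γ = (Z_L − Z_0)/(Z_L + Z_0) = (260 − 50)/(260 + 50) = 210/310

Γ = 0.677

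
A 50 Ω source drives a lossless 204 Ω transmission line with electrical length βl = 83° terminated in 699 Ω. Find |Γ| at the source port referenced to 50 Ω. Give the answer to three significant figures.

tan(βl) = 8.14
Z_in = Z_0·(Z_L + jZ_0·tanβl)/(Z_0 + jZ_L·tanβl) = 60.4 − j22.9 Ω
Γ_s = (Z_in − Z_s)/(Z_in + Z_s) = (10.4 − j22.9)/(110 − j22.9), |Γ_s| = 0.223

|Γ| ≈ 0.223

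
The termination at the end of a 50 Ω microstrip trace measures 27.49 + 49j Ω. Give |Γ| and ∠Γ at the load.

Γ ≈ 0.588 ∠ 82.4°

Γ = (Z_L − Z_0)/(Z_L + Z_0) = (-22.51 + j49)/(77.49 + j49)
|Γ| = 53.9/91.7 = 0.588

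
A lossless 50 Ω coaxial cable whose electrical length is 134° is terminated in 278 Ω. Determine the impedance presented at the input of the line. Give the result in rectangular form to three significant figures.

Z_in ≈ 16.9 + j45.4 Ω

tan(βl) = tan(134°) = -1.04
Z_in = Z_0·(Z_L + jZ_0·tanβl)/(Z_0 + jZ_L·tanβl)
     = 50·(278 − j51.8)/(50 − j288)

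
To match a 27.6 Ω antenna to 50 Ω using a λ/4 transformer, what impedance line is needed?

Z_qwt ≈ 37.1 Ω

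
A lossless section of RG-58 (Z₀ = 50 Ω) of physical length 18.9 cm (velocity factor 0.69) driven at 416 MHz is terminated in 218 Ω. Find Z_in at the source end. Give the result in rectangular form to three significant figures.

λ = v/f = 0.69·c / 416 MHz = 0.498 m
βl = 2π·l/λ = 2π × 0.38 = 137°
tan(βl) = tan(137°) = -0.941
Z_in = Z_0·(Z_L + jZ_0·tanβl)/(Z_0 + jZ_L·tanβl)
     = 50·(218 − j47.1)/(50 − j205)

Z_in ≈ 23 + j47.5 Ω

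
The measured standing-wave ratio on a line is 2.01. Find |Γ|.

|Γ| ≈ 0.336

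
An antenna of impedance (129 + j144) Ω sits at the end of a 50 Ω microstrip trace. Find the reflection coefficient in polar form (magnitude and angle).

Γ ≈ 0.715 ∠ 22.4°

Γ = (Z_L − Z_0)/(Z_L + Z_0) = (79 + j144)/(179 + j144)
|Γ| = 164/230 = 0.715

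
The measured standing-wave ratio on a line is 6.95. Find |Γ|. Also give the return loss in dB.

|Γ| = (S − 1)/(S + 1) = (6.95 − 1)/(6.95 + 1) = 5.95/7.95
RL = −20·log₁₀|Γ| = −20·log₁₀(0.748)

|Γ| ≈ 0.748; return loss ≈ 2.52 dB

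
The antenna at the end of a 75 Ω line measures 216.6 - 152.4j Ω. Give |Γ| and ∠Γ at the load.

Γ = (Z_L − Z_0)/(Z_L + Z_0) = (141.6 − j152.4)/(291.6 − j152.4)
|Γ| = 208/329 = 0.632

Γ ≈ 0.632 ∠ -19.5°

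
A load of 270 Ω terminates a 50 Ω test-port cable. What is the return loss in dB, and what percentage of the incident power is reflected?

Γ = (270 − 50)/(270 + 50) = 0.688
RL = −20·log₁₀(0.688) = 3.25 dB
P_refl/P_inc = |Γ|² = 0.473

RL ≈ 3.25 dB; 47.3% of incident power reflected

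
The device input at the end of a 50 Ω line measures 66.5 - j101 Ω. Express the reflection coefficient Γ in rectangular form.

Γ = (Z_L − Z_0)/(Z_L + Z_0) = (16.5 − j101)/(116.5 − j101)

Γ ≈ 0.51 − j0.425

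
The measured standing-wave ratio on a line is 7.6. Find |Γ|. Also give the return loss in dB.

|Γ| = (S − 1)/(S + 1) = (7.6 − 1)/(7.6 + 1) = 6.6/8.6
RL = −20·log₁₀|Γ| = −20·log₁₀(0.767)

|Γ| ≈ 0.767; return loss ≈ 2.3 dB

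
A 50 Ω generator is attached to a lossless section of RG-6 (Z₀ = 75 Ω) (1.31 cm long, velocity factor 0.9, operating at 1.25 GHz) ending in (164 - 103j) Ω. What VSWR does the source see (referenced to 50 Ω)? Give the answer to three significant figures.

VSWR ≈ 3.97

λ = v/f = 0.9·c / 1.25 GHz = 0.216 m
βl = 2π·l/λ = 2π × 0.0606 = 21.8°
tan(βl) = 0.401
Z_in = Z_0·(Z_L + jZ_0·tanβl)/(Z_0 + jZ_L·tanβl) = 60 − j81 Ω
Γ_s = (Z_in − Z_s)/(Z_in + Z_s) = (10 − j81)/(110 − j81), |Γ_s| = 0.597
VSWR = (1 + |Γ_s|)/(1 − |Γ_s|)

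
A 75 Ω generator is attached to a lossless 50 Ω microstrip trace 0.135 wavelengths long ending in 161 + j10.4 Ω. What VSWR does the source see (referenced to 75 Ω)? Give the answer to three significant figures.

VSWR ≈ 3.67

βl = 2π × 0.135 = 48.6°
tan(βl) = 1.13
Z_in = Z_0·(Z_L + jZ_0·tanβl)/(Z_0 + jZ_L·tanβl) = 26.4 − j38.5 Ω
Γ_s = (Z_in − Z_s)/(Z_in + Z_s) = (-48.6 − j38.5)/(101 − j38.5), |Γ_s| = 0.571
VSWR = (1 + |Γ_s|)/(1 − |Γ_s|)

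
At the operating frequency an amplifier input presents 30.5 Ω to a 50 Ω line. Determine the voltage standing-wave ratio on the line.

VSWR ≈ 1.64

For a purely resistive load, VSWR = R_L/Z_0 or Z_0/R_L (whichever > 1) = 50/30.5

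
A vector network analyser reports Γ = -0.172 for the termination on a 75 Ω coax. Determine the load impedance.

Z_L ≈ 53 Ω

Z_L = Z_0·(1 + Γ)/(1 − Γ) = 75·(0.828)/(1.17)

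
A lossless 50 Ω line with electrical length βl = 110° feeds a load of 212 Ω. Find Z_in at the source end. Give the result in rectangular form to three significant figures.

Z_in ≈ 13.3 + j17.1 Ω

tan(βl) = tan(110°) = -2.75
Z_in = Z_0·(Z_L + jZ_0·tanβl)/(Z_0 + jZ_L·tanβl)
     = 50·(212 − j137)/(50 − j582)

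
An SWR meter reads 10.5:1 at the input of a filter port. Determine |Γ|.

|Γ| ≈ 0.826

|Γ| = (S − 1)/(S + 1) = (10.5 − 1)/(10.5 + 1) = 9.5/11.5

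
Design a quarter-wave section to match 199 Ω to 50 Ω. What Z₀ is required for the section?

Z_qwt ≈ 99.7 Ω

Z_qwt = √(Z_0·R_L) = √(50 × 199) = √9950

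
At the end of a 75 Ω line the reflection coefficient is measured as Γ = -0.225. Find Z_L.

Z_L ≈ 47.4 Ω

Z_L = Z_0·(1 + Γ)/(1 − Γ) = 75·(0.775)/(1.23)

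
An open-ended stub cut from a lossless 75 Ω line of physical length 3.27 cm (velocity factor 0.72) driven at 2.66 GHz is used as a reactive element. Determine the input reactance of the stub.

X_in ≈ 107 Ω (inductive)

λ = v/f = 0.72·c / 2.66 GHz = 0.0812 m
βl = 2π·l/λ = 2π × 0.403 = 145°
tan(βl) = -0.701
For an open-ended stub, Z_in = −jZ_0·cot(βl) = −jZ_0/tan(βl)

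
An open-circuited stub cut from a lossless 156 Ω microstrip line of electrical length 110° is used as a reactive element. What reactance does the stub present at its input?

X_in ≈ 56.8 Ω (inductive)

tan(βl) = -2.75
For an open-circuited stub, Z_in = −jZ_0·cot(βl) = −jZ_0/tan(βl)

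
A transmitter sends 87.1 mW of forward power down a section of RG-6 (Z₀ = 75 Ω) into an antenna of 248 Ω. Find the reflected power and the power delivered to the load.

Γ = (248 − 75)/(248 + 75) = 0.536
|Γ|² = 0.287
P_refl = |Γ|²·P_inc = 25 mW, P_del = (1 − |Γ|²)·P_inc = 62.1 mW

P_reflected ≈ 25 mW; P_delivered ≈ 62.1 mW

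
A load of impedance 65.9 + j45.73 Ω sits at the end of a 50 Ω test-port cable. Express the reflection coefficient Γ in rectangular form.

Γ ≈ 0.253 + j0.295

Γ = (Z_L − Z_0)/(Z_L + Z_0) = (15.9 + j45.73)/(115.9 + j45.73)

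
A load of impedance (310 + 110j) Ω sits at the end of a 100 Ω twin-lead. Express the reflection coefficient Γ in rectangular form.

Γ = (Z_L − Z_0)/(Z_L + Z_0) = (210 + j110)/(410 + j110)

Γ ≈ 0.545 + j0.122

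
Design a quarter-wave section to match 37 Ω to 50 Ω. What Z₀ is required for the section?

Z_qwt ≈ 43 Ω

Z_qwt = √(Z_0·R_L) = √(50 × 37) = √1850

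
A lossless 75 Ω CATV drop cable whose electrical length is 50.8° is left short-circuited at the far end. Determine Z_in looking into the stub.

tan(βl) = 1.23
For a short-circuited stub, Z_in = jZ_0·tan(βl)

Z_in ≈ +j92 Ω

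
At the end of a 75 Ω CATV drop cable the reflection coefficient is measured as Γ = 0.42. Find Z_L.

Z_L ≈ 184 Ω

Z_L = Z_0·(1 + Γ)/(1 − Γ) = 75·(1.42)/(0.58)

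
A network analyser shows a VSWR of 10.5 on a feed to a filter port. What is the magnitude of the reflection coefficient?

|Γ| ≈ 0.826

|Γ| = (S − 1)/(S + 1) = (10.5 − 1)/(10.5 + 1) = 9.5/11.5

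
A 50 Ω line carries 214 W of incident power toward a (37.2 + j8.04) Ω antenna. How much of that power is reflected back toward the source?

P_reflected ≈ 6.38 W

|Γ| = |(-12.8 + j8.04)/(87.2 + j8.04)| = 0.173
|Γ|² = 0.0298
P_refl = |Γ|²·P_inc = 6.38 W, P_del = (1 − |Γ|²)·P_inc = 208 W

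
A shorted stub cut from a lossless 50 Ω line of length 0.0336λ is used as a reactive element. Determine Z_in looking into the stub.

Z_in ≈ +j10.7 Ω

βl = 2π × 0.0336 = 12.1°
tan(βl) = 0.214
For a shorted stub, Z_in = jZ_0·tan(βl)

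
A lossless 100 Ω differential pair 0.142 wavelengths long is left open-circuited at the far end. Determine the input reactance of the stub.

X_in ≈ -80.6 Ω (capacitive)

βl = 2π × 0.142 = 51.1°
tan(βl) = 1.24
For an open-circuited stub, Z_in = −jZ_0·cot(βl) = −jZ_0/tan(βl)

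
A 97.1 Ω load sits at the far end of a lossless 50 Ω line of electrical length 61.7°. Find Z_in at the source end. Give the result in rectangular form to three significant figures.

Z_in ≈ 30.8 − j18.4 Ω

tan(βl) = tan(61.7°) = 1.86
Z_in = Z_0·(Z_L + jZ_0·tanβl)/(Z_0 + jZ_L·tanβl)
     = 50·(97.1 + j92.9)/(50 + j180)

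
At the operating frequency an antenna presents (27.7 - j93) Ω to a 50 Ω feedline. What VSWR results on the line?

Γ = (Z_L − Z_0)/(Z_L + Z_0) = (-22.3 − j93)/(77.7 − j93)
|Γ| = 95.6/121 = 0.789
VSWR = (1 + |Γ|)/(1 − |Γ|) = 1.79/0.211

VSWR ≈ 8.49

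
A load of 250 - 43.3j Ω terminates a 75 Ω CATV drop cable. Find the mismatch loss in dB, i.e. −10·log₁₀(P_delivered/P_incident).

Γ = (175 − j43.3)/(325 − j43.3), |Γ| = 0.55
|Γ|² = 0.302, so P_del/P_inc = 1 − |Γ|² = 0.698
ML = −10·log₁₀(1 − |Γ|²)

mismatch loss ≈ 1.56 dB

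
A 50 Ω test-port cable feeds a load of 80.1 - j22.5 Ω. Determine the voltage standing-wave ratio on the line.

Γ = (Z_L − Z_0)/(Z_L + Z_0) = (30.1 − j22.5)/(130.1 − j22.5)
|Γ| = 37.6/132 = 0.285
VSWR = (1 + |Γ|)/(1 − |Γ|) = 1.28/0.715

VSWR ≈ 1.8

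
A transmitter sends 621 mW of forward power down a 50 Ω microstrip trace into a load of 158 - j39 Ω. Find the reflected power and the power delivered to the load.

P_reflected ≈ 183 mW; P_delivered ≈ 438 mW

|Γ| = |(108 − j39)/(208 − j39)| = 0.543
|Γ|² = 0.294
P_refl = |Γ|²·P_inc = 183 mW, P_del = (1 − |Γ|²)·P_inc = 438 mW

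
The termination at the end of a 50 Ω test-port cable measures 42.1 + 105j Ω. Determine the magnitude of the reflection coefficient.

|Γ| ≈ 0.754

Γ = (Z_L − Z_0)/(Z_L + Z_0) = (-7.9 + j105)/(92.1 + j105)
|Γ| = 105/140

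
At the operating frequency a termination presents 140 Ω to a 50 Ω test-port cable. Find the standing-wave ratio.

VSWR ≈ 2.8

Γ = (140 − 50)/(140 + 50) = 0.474
VSWR = (1 + 0.474)/(1 − 0.474)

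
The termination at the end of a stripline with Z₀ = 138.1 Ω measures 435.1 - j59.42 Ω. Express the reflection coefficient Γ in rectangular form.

Γ = (Z_L − Z_0)/(Z_L + Z_0) = (297 − j59.42)/(573.2 − j59.42)

Γ ≈ 0.523 − j0.0494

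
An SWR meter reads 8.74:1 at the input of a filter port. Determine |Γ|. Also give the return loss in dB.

|Γ| ≈ 0.795; return loss ≈ 2 dB

|Γ| = (S − 1)/(S + 1) = (8.74 − 1)/(8.74 + 1) = 7.74/9.74
RL = −20·log₁₀|Γ| = −20·log₁₀(0.795)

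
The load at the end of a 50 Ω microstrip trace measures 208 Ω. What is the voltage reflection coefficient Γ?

Γ = (Z_L − Z_0)/(Z_L + Z_0) = (208 − 50)/(208 + 50) = 158/258

Γ = 0.612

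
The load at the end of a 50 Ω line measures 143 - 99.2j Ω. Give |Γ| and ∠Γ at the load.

Γ ≈ 0.627 ∠ -19.6°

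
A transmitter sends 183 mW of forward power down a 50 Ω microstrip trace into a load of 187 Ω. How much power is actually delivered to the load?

Γ = (187 − 50)/(187 + 50) = 0.578
|Γ|² = 0.334
P_refl = |Γ|²·P_inc = 61.1 mW, P_del = (1 − |Γ|²)·P_inc = 122 mW

P_delivered ≈ 122 mW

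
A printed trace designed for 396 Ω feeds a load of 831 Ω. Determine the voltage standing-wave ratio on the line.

VSWR ≈ 2.1

Γ = (831 − 396)/(831 + 396) = 0.355
VSWR = (1 + 0.355)/(1 − 0.355)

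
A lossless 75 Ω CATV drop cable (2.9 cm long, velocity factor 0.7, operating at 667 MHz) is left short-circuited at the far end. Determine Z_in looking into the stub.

Z_in ≈ +j49 Ω

λ = v/f = 0.7·c / 667 MHz = 0.315 m
βl = 2π·l/λ = 2π × 0.0921 = 33.2°
tan(βl) = 0.653
For a short-circuited stub, Z_in = jZ_0·tan(βl)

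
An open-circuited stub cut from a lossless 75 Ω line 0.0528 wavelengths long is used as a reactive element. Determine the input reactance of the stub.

βl = 2π × 0.0528 = 19°
tan(βl) = 0.344
For an open-circuited stub, Z_in = −jZ_0·cot(βl) = −jZ_0/tan(βl)

X_in ≈ -218 Ω (capacitive)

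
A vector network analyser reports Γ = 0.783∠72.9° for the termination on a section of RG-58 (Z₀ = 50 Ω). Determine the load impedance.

Z_L = Z_0·(1 + Γ)/(1 − Γ) = 50·(1.23 + j0.748)/(0.77 − j0.748)

Z_L ≈ 16.8 + j64.9 Ω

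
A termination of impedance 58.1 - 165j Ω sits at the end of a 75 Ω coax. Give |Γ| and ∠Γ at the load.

Γ = (Z_L − Z_0)/(Z_L + Z_0) = (-16.9 − j165)/(133.1 − j165)
|Γ| = 166/212 = 0.782

Γ ≈ 0.782 ∠ -44.7°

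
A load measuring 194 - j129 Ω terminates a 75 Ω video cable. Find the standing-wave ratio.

Γ = (Z_L − Z_0)/(Z_L + Z_0) = (119 − j129)/(269 − j129)
|Γ| = 176/298 = 0.588
VSWR = (1 + |Γ|)/(1 − |Γ|) = 1.59/0.412

VSWR ≈ 3.86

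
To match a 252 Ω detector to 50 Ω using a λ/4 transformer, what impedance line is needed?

Z_qwt ≈ 112 Ω

Z_qwt = √(Z_0·R_L) = √(50 × 252) = √12600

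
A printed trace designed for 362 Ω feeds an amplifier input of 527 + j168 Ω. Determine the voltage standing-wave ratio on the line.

Γ = (Z_L − Z_0)/(Z_L + Z_0) = (165 + j168)/(889 + j168)
|Γ| = 235/905 = 0.26
VSWR = (1 + |Γ|)/(1 − |Γ|) = 1.26/0.74

VSWR ≈ 1.7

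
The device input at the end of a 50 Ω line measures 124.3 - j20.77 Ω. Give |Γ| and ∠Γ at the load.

Γ ≈ 0.44 ∠ -8.82°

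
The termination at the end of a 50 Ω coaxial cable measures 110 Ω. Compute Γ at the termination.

Γ = 0.375

Γ = (Z_L − Z_0)/(Z_L + Z_0) = (110 − 50)/(110 + 50) = 60/160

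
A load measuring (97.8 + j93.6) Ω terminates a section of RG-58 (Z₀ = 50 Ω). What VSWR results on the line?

VSWR ≈ 4.01

Γ = (Z_L − Z_0)/(Z_L + Z_0) = (47.8 + j93.6)/(147.8 + j93.6)
|Γ| = 105/175 = 0.601
VSWR = (1 + |Γ|)/(1 − |Γ|) = 1.6/0.399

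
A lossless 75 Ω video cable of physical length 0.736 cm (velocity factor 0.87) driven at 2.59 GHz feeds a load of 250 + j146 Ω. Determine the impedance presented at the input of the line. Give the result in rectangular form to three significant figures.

λ = v/f = 0.87·c / 2.59 GHz = 0.101 m
βl = 2π·l/λ = 2π × 0.073 = 26.3°
tan(βl) = tan(26.3°) = 0.494
Z_in = Z_0·(Z_L + jZ_0·tanβl)/(Z_0 + jZ_L·tanβl)
     = 75·(250 + j183)/(2.86 + j124)

Z_in ≈ 115 − j149 Ω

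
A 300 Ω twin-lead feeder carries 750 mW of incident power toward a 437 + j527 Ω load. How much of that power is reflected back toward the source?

P_reflected ≈ 271 mW

|Γ| = |(137 + j527)/(737 + j527)| = 0.601
|Γ|² = 0.361
P_refl = |Γ|²·P_inc = 271 mW, P_del = (1 − |Γ|²)·P_inc = 479 mW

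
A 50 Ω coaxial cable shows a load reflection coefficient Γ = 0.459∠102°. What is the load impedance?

Z_L ≈ 28.2 + j32 Ω

Z_L = Z_0·(1 + Γ)/(1 − Γ) = 50·(0.905 + j0.449)/(1.1 − j0.449)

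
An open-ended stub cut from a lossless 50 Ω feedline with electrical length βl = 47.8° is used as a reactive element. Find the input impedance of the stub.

Z_in ≈ −j45.3 Ω

tan(βl) = 1.1
For an open-ended stub, Z_in = −jZ_0·cot(βl) = −jZ_0/tan(βl)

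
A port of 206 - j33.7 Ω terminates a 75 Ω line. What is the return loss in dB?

RL ≈ 6.41 dB

Γ = (131 − j33.7)/(281 − j33.7), |Γ| = 0.478
RL = −20·log₁₀|Γ| = −20·log₁₀(0.478)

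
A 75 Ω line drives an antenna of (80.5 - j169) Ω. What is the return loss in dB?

RL ≈ 2.66 dB

Γ = (5.5 − j169)/(155.5 − j169), |Γ| = 0.736
RL = −20·log₁₀|Γ| = −20·log₁₀(0.736)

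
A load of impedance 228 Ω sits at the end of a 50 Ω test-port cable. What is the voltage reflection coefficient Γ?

Γ = 0.64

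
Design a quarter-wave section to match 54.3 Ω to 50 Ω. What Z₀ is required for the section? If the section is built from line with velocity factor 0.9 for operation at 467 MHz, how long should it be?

Z_qwt ≈ 52.1 Ω; length ≈ 14.5 cm

Z_qwt = √(Z_0·R_L) = √(50 × 54.3) = √2715
λ = 0.9·c/f = 0.578 m, so l = λ/4 = 0.145 m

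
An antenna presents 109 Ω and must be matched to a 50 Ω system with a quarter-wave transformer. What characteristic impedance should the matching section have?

Z_qwt = √(Z_0·R_L) = √(50 × 109) = √5450

Z_qwt ≈ 73.8 Ω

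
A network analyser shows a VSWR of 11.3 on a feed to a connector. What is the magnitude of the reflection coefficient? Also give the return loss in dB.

|Γ| = (S − 1)/(S + 1) = (11.3 − 1)/(11.3 + 1) = 10.3/12.3
RL = −20·log₁₀|Γ| = −20·log₁₀(0.837)

|Γ| ≈ 0.837; return loss ≈ 1.54 dB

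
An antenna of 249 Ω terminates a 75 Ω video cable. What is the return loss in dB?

Γ = (249 − 75)/(249 + 75) = 0.537
RL = −20·log₁₀|Γ| = −20·log₁₀(0.537)

RL ≈ 5.4 dB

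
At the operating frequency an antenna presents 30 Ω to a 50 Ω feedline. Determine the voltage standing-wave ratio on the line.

VSWR ≈ 1.67

For a purely resistive load, VSWR = R_L/Z_0 or Z_0/R_L (whichever > 1) = 50/30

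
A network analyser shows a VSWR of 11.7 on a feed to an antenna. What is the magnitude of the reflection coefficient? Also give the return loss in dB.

|Γ| ≈ 0.843; return loss ≈ 1.49 dB

|Γ| = (S − 1)/(S + 1) = (11.7 − 1)/(11.7 + 1) = 10.7/12.7
RL = −20·log₁₀|Γ| = −20·log₁₀(0.843)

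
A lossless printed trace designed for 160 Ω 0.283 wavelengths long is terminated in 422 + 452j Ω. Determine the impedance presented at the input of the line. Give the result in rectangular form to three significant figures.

βl = 2π × 0.283 = 102°
tan(βl) = tan(102°) = -4.75
Z_in = Z_0·(Z_L + jZ_0·tanβl)/(Z_0 + jZ_L·tanβl)
     = 160·(422 − j309)/(2310 − j2010)

Z_in ≈ 27.3 + j2.29 Ω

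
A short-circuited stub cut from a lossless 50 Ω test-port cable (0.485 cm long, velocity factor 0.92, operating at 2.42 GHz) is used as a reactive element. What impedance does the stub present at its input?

Z_in ≈ +j13.7 Ω

λ = v/f = 0.92·c / 2.42 GHz = 0.114 m
βl = 2π·l/λ = 2π × 0.0425 = 15.3°
tan(βl) = 0.274
For a short-circuited stub, Z_in = jZ_0·tan(βl)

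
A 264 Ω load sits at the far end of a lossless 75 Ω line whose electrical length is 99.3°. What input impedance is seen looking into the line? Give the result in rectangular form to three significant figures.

tan(βl) = tan(99.3°) = -6.11
Z_in = Z_0·(Z_L + jZ_0·tanβl)/(Z_0 + jZ_L·tanβl)
     = 75·(264 − j458)/(75 − j1610)

Z_in ≈ 21.8 + j11.3 Ω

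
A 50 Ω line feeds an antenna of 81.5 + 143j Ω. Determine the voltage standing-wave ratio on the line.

Γ = (Z_L − Z_0)/(Z_L + Z_0) = (31.5 + j143)/(131.5 + j143)
|Γ| = 146/194 = 0.754
VSWR = (1 + |Γ|)/(1 − |Γ|) = 1.75/0.246

VSWR ≈ 7.12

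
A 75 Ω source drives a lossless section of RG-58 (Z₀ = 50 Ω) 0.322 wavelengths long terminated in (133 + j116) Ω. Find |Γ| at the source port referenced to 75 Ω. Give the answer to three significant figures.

|Γ| ≈ 0.751

βl = 2π × 0.322 = 116°
tan(βl) = -2.06
Z_in = Z_0·(Z_L + jZ_0·tanβl)/(Z_0 + jZ_L·tanβl) = 11 + j12.7 Ω
Γ_s = (Z_in − Z_s)/(Z_in + Z_s) = (-64 + j12.7)/(86 + j12.7), |Γ_s| = 0.751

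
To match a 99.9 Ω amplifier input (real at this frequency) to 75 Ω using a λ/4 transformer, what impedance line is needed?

Z_qwt ≈ 86.6 Ω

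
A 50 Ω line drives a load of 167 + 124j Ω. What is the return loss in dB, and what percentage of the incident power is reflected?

RL ≈ 3.32 dB; 46.5% of incident power reflected

Γ = (117 + j124)/(217 + j124), |Γ| = 0.682
RL = −20·log₁₀(0.682) = 3.32 dB
P_refl/P_inc = |Γ|² = 0.465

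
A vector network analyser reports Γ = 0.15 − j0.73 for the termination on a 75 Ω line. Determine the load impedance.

Z_L = Z_0·(1 + Γ)/(1 − Γ) = 75·(1.15 − j0.73)/(0.85 + j0.73)

Z_L ≈ 26.6 − j87.2 Ω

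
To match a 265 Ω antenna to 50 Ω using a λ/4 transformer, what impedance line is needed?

Z_qwt ≈ 115 Ω

Z_qwt = √(Z_0·R_L) = √(50 × 265) = √13250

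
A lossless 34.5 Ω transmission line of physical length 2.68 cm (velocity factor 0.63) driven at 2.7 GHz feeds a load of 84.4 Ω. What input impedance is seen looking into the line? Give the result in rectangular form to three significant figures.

Z_in ≈ 26 + j26.4 Ω

λ = v/f = 0.63·c / 2.7 GHz = 0.07 m
βl = 2π·l/λ = 2π × 0.383 = 138°
tan(βl) = tan(138°) = -0.906
Z_in = Z_0·(Z_L + jZ_0·tanβl)/(Z_0 + jZ_L·tanβl)
     = 34.5·(84.4 − j31.3)/(34.5 − j76.5)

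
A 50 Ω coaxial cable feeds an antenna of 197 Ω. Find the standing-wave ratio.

VSWR ≈ 3.94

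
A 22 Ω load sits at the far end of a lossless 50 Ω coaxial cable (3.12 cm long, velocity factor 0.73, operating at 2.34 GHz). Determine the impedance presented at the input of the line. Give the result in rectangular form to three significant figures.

Z_in ≈ 55.6 − j44.2 Ω

λ = v/f = 0.73·c / 2.34 GHz = 0.0936 m
βl = 2π·l/λ = 2π × 0.333 = 120°
tan(βl) = tan(120°) = -1.73
Z_in = Z_0·(Z_L + jZ_0·tanβl)/(Z_0 + jZ_L·tanβl)
     = 50·(22 − j86.6)/(50 − j38.1)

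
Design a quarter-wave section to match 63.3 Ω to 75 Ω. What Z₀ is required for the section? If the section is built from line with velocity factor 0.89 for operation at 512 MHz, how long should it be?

Z_qwt = √(Z_0·R_L) = √(75 × 63.3) = √4748
λ = 0.89·c/f = 0.521 m, so l = λ/4 = 0.13 m

Z_qwt ≈ 68.9 Ω; length ≈ 13 cm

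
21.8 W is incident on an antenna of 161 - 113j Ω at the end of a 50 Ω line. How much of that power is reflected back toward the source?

|Γ| = |(111 − j113)/(211 − j113)| = 0.662
|Γ|² = 0.438
P_refl = |Γ|²·P_inc = 9.55 W, P_del = (1 − |Γ|²)·P_inc = 12.3 W

P_reflected ≈ 9.55 W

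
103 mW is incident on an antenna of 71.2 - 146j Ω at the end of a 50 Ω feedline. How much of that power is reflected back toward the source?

|Γ| = |(21.2 − j146)/(121.2 − j146)| = 0.777
|Γ|² = 0.605
P_refl = |Γ|²·P_inc = 62.3 mW, P_del = (1 − |Γ|²)·P_inc = 40.7 mW

P_reflected ≈ 62.3 mW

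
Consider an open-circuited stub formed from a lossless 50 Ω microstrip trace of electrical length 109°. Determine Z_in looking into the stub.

Z_in ≈ +j17.2 Ω

tan(βl) = -2.9
For an open-circuited stub, Z_in = −jZ_0·cot(βl) = −jZ_0/tan(βl)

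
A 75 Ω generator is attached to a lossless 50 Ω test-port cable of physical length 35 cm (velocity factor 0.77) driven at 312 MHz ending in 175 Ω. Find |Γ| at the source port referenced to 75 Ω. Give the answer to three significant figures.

|Γ| ≈ 0.417

λ = v/f = 0.77·c / 312 MHz = 0.74 m
βl = 2π·l/λ = 2π × 0.473 = 170°
tan(βl) = -0.173
Z_in = Z_0·(Z_L + jZ_0·tanβl)/(Z_0 + jZ_L·tanβl) = 132 + j71.2 Ω
Γ_s = (Z_in − Z_s)/(Z_in + Z_s) = (56.9 + j71.2)/(207 + j71.2), |Γ_s| = 0.417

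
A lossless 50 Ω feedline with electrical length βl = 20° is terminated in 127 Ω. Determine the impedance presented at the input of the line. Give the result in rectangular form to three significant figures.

tan(βl) = tan(20°) = 0.364
Z_in = Z_0·(Z_L + jZ_0·tanβl)/(Z_0 + jZ_L·tanβl)
     = 50·(127 + j18.2)/(50 + j46.2)

Z_in ≈ 77.5 − j53.5 Ω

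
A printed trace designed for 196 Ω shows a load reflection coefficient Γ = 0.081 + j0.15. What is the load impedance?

Z_L = Z_0·(1 + Γ)/(1 − Γ) = 196·(1.08 + j0.15)/(0.919 − j0.15)

Z_L ≈ 219 + j67.8 Ω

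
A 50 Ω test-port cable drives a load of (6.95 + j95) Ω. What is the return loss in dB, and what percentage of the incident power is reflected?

RL ≈ 0.522 dB; 88.7% of incident power reflected

Γ = (-43.05 + j95)/(56.95 + j95), |Γ| = 0.942
RL = −20·log₁₀(0.942) = 0.522 dB
P_refl/P_inc = |Γ|² = 0.887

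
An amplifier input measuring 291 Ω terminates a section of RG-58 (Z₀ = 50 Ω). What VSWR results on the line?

For a purely resistive load, VSWR = R_L/Z_0 or Z_0/R_L (whichever > 1) = 291/50

VSWR ≈ 5.82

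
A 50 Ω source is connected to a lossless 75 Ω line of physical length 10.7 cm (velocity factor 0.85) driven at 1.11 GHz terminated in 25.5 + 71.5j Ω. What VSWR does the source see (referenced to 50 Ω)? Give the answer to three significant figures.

VSWR ≈ 5.32

λ = v/f = 0.85·c / 1.11 GHz = 0.23 m
βl = 2π·l/λ = 2π × 0.466 = 168°
tan(βl) = -0.218
Z_in = Z_0·(Z_L + jZ_0·tanβl)/(Z_0 + jZ_L·tanβl) = 18.2 + j46.7 Ω
Γ_s = (Z_in − Z_s)/(Z_in + Z_s) = (-31.8 + j46.7)/(68.2 + j46.7), |Γ_s| = 0.683
VSWR = (1 + |Γ_s|)/(1 − |Γ_s|)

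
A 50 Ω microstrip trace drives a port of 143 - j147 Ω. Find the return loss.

RL ≈ 2.89 dB

Γ = (93 − j147)/(193 − j147), |Γ| = 0.717
RL = −20·log₁₀|Γ| = −20·log₁₀(0.717)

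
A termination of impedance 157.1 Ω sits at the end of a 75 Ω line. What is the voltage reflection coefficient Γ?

Γ = 0.354

Γ = (Z_L − Z_0)/(Z_L + Z_0) = (157.1 − 75)/(157.1 + 75) = 82.1/232.1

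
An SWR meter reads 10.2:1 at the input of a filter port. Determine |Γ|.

|Γ| ≈ 0.821

|Γ| = (S − 1)/(S + 1) = (10.2 − 1)/(10.2 + 1) = 9.2/11.2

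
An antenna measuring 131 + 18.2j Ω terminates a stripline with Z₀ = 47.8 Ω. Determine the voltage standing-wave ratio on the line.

VSWR ≈ 2.8

Γ = (Z_L − Z_0)/(Z_L + Z_0) = (83.2 + j18.2)/(178.8 + j18.2)
|Γ| = 85.2/180 = 0.474
VSWR = (1 + |Γ|)/(1 − |Γ|) = 1.47/0.526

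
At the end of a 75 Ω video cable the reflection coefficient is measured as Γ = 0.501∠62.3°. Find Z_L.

Z_L = Z_0·(1 + Γ)/(1 − Γ) = 75·(1.23 + j0.444)/(0.767 − j0.444)

Z_L ≈ 71.5 + j84.7 Ω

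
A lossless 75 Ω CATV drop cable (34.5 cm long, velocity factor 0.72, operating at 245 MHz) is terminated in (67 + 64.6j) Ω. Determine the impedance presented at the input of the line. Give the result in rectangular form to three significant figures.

Z_in ≈ 32.6 + j16 Ω

λ = v/f = 0.72·c / 245 MHz = 0.882 m
βl = 2π·l/λ = 2π × 0.391 = 141°
tan(βl) = tan(141°) = -0.813
Z_in = Z_0·(Z_L + jZ_0·tanβl)/(Z_0 + jZ_L·tanβl)
     = 75·(67 + j3.59)/(128 − j54.5)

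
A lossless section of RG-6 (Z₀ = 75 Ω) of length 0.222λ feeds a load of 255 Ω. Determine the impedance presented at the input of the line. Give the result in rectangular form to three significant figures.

βl = 2π × 0.222 = 79.9°
tan(βl) = tan(79.9°) = 5.63
Z_in = Z_0·(Z_L + jZ_0·tanβl)/(Z_0 + jZ_L·tanβl)
     = 75·(255 + j422)/(75 + j1430)

Z_in ≈ 22.7 − j12.1 Ω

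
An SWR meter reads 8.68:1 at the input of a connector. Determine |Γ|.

|Γ| = (S − 1)/(S + 1) = (8.68 − 1)/(8.68 + 1) = 7.68/9.68

|Γ| ≈ 0.793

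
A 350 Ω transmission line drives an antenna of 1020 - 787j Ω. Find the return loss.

RL ≈ 3.69 dB

Γ = (670 − j787)/(1370 − j787), |Γ| = 0.654
RL = −20·log₁₀|Γ| = −20·log₁₀(0.654)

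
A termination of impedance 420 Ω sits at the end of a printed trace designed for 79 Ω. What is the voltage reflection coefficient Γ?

Γ = (Z_L − Z_0)/(Z_L + Z_0) = (420 − 79)/(420 + 79) = 341/499

Γ = 0.683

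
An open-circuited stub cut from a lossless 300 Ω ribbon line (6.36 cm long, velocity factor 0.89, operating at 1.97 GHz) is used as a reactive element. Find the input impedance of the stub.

Z_in ≈ +j1530 Ω

λ = v/f = 0.89·c / 1.97 GHz = 0.136 m
βl = 2π·l/λ = 2π × 0.469 = 169°
tan(βl) = -0.196
For an open-circuited stub, Z_in = −jZ_0·cot(βl) = −jZ_0/tan(βl)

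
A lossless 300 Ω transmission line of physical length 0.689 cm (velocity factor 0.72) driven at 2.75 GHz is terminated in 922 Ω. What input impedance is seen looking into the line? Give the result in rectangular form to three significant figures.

λ = v/f = 0.72·c / 2.75 GHz = 0.0785 m
βl = 2π·l/λ = 2π × 0.0877 = 31.6°
tan(βl) = tan(31.6°) = 0.615
Z_in = Z_0·(Z_L + jZ_0·tanβl)/(Z_0 + jZ_L·tanβl)
     = 300·(922 + j184)/(300 + j567)

Z_in ≈ 278 − j341 Ω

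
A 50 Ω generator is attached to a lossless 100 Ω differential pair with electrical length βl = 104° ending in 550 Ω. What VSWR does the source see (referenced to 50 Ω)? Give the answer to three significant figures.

tan(βl) = -4.01
Z_in = Z_0·(Z_L + jZ_0·tanβl)/(Z_0 + jZ_L·tanβl) = 19.3 + j24.1 Ω
Γ_s = (Z_in − Z_s)/(Z_in + Z_s) = (-30.7 + j24.1)/(69.3 + j24.1), |Γ_s| = 0.532
VSWR = (1 + |Γ_s|)/(1 − |Γ_s|)

VSWR ≈ 3.28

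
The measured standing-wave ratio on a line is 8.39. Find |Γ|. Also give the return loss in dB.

|Γ| = (S − 1)/(S + 1) = (8.39 − 1)/(8.39 + 1) = 7.39/9.39
RL = −20·log₁₀|Γ| = −20·log₁₀(0.787)

|Γ| ≈ 0.787; return loss ≈ 2.08 dB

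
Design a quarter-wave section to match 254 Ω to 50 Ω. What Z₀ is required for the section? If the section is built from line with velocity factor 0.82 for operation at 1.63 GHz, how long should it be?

Z_qwt ≈ 113 Ω; length ≈ 3.77 cm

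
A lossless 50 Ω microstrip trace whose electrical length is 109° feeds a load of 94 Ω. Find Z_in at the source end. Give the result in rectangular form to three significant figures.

tan(βl) = tan(109°) = -2.9
Z_in = Z_0·(Z_L + jZ_0·tanβl)/(Z_0 + jZ_L·tanβl)
     = 50·(94 − j145)/(50 − j273)

Z_in ≈ 28.8 + j11.9 Ω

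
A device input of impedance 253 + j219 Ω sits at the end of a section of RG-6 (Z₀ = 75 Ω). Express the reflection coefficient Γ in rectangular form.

Γ = (Z_L − Z_0)/(Z_L + Z_0) = (178 + j219)/(328 + j219)

Γ ≈ 0.684 + j0.211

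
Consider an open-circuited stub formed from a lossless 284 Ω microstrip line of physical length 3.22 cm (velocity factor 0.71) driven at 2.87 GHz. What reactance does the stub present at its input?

λ = v/f = 0.71·c / 2.87 GHz = 0.0742 m
βl = 2π·l/λ = 2π × 0.434 = 156°
tan(βl) = -0.441
For an open-circuited stub, Z_in = −jZ_0·cot(βl) = −jZ_0/tan(βl)

X_in ≈ 644 Ω (inductive)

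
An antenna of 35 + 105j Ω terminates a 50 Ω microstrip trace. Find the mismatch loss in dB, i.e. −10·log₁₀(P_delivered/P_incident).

Γ = (-15 + j105)/(85 + j105), |Γ| = 0.785
|Γ|² = 0.616, so P_del/P_inc = 1 − |Γ|² = 0.384
ML = −10·log₁₀(1 − |Γ|²)

mismatch loss ≈ 4.16 dB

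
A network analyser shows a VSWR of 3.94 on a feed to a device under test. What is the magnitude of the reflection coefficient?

|Γ| = (S − 1)/(S + 1) = (3.94 − 1)/(3.94 + 1) = 2.94/4.94

|Γ| ≈ 0.595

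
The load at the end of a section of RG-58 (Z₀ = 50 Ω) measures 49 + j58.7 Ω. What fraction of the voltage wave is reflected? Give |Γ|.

Γ = (Z_L − Z_0)/(Z_L + Z_0) = (-1 + j58.7)/(99 + j58.7)
|Γ| = 58.7/115

|Γ| ≈ 0.51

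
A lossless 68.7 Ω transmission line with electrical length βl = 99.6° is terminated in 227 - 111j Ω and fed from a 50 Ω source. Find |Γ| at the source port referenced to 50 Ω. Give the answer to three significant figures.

tan(βl) = -5.91
Z_in = Z_0·(Z_L + jZ_0·tanβl)/(Z_0 + jZ_L·tanβl) = 17.9 + j19.5 Ω
Γ_s = (Z_in − Z_s)/(Z_in + Z_s) = (-32.1 + j19.5)/(67.9 + j19.5), |Γ_s| = 0.531

|Γ| ≈ 0.531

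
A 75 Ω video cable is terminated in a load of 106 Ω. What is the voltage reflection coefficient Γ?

Γ = (Z_L − Z_0)/(Z_L + Z_0) = (106 − 75)/(106 + 75) = 31/181

Γ = 0.171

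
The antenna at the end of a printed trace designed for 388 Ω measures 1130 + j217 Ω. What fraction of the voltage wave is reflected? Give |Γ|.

|Γ| ≈ 0.504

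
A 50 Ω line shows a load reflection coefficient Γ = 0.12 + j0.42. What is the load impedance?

Z_L = Z_0·(1 + Γ)/(1 − Γ) = 50·(1.12 + j0.42)/(0.88 − j0.42)

Z_L ≈ 42.6 + j44.2 Ω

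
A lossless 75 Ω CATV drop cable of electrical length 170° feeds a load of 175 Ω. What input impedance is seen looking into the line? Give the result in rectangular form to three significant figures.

tan(βl) = tan(170°) = -0.176
Z_in = Z_0·(Z_L + jZ_0·tanβl)/(Z_0 + jZ_L·tanβl)
     = 75·(175 − j13.2)/(75 − j30.9)

Z_in ≈ 154 + j50.3 Ω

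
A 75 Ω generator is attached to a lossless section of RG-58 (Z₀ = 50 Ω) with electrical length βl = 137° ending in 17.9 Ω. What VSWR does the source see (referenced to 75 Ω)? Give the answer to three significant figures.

VSWR ≈ 3.17

tan(βl) = -0.933
Z_in = Z_0·(Z_L + jZ_0·tanβl)/(Z_0 + jZ_L·tanβl) = 30.1 − j36.6 Ω
Γ_s = (Z_in − Z_s)/(Z_in + Z_s) = (-44.9 − j36.6)/(105 − j36.6), |Γ_s| = 0.52
VSWR = (1 + |Γ_s|)/(1 − |Γ_s|)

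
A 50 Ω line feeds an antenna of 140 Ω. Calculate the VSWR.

VSWR ≈ 2.8

Γ = (140 − 50)/(140 + 50) = 0.474
VSWR = (1 + 0.474)/(1 − 0.474)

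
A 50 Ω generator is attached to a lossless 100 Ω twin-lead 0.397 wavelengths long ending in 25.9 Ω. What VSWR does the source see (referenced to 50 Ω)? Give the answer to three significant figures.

βl = 2π × 0.397 = 143°
tan(βl) = -0.756
Z_in = Z_0·(Z_L + jZ_0·tanβl)/(Z_0 + jZ_L·tanβl) = 39.2 − j67.9 Ω
Γ_s = (Z_in − Z_s)/(Z_in + Z_s) = (-10.8 − j67.9)/(89.2 − j67.9), |Γ_s| = 0.613
VSWR = (1 + |Γ_s|)/(1 − |Γ_s|)

VSWR ≈ 4.17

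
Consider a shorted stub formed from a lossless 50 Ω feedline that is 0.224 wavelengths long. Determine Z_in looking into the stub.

Z_in ≈ +j303 Ω

βl = 2π × 0.224 = 80.6°
tan(βl) = 6.07
For a shorted stub, Z_in = jZ_0·tan(βl)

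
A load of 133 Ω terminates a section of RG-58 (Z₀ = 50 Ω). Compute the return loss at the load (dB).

Γ = (133 − 50)/(133 + 50) = 0.454
RL = −20·log₁₀|Γ| = −20·log₁₀(0.454)

RL ≈ 6.87 dB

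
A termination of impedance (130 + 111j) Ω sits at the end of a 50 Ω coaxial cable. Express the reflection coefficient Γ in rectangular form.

Γ ≈ 0.598 + j0.248

Γ = (Z_L − Z_0)/(Z_L + Z_0) = (80 + j111)/(180 + j111)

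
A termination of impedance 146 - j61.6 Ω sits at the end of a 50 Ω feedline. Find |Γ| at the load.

|Γ| ≈ 0.555

Γ = (Z_L − Z_0)/(Z_L + Z_0) = (96 − j61.6)/(196 − j61.6)
|Γ| = 114/205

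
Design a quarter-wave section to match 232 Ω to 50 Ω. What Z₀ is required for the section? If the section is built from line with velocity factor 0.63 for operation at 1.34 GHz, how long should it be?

Z_qwt = √(Z_0·R_L) = √(50 × 232) = √11600
λ = 0.63·c/f = 0.141 m, so l = λ/4 = 0.0353 m

Z_qwt ≈ 108 Ω; length ≈ 3.53 cm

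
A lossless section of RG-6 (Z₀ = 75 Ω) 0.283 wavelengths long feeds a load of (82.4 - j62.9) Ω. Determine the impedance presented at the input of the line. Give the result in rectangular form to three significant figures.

Z_in ≈ 53.7 + j46.5 Ω

βl = 2π × 0.283 = 102°
tan(βl) = tan(102°) = -4.75
Z_in = Z_0·(Z_L + jZ_0·tanβl)/(Z_0 + jZ_L·tanβl)
     = 75·(82.4 − j419)/(-224 − j392)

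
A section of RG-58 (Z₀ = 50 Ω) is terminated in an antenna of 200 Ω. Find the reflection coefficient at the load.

Γ = (Z_L − Z_0)/(Z_L + Z_0) = (200 − 50)/(200 + 50) = 150/250

Γ = 0.6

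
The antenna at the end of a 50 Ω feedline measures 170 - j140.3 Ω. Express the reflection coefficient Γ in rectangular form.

Γ = (Z_L − Z_0)/(Z_L + Z_0) = (120 − j140.3)/(220 − j140.3)

Γ ≈ 0.677 − j0.206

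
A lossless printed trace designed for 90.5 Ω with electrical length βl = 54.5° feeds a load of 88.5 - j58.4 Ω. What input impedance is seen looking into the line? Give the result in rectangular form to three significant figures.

Z_in ≈ 47.7 + j1.65 Ω

tan(βl) = tan(54.5°) = 1.4
Z_in = Z_0·(Z_L + jZ_0·tanβl)/(Z_0 + jZ_L·tanβl)
     = 90.5·(88.5 + j68.5)/(172 + j124)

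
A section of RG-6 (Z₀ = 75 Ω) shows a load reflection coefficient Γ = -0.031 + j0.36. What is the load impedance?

Z_L = Z_0·(1 + Γ)/(1 − Γ) = 75·(0.969 + j0.36)/(1.03 − j0.36)

Z_L ≈ 54.7 + j45.3 Ω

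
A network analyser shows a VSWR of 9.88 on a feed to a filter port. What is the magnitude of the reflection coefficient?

|Γ| ≈ 0.816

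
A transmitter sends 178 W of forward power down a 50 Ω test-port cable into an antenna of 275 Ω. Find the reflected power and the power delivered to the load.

P_reflected ≈ 85.3 W; P_delivered ≈ 92.7 W

Γ = (275 − 50)/(275 + 50) = 0.692
|Γ|² = 0.479
P_refl = |Γ|²·P_inc = 85.3 W, P_del = (1 − |Γ|²)·P_inc = 92.7 W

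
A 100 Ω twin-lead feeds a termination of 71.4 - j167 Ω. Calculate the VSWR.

Γ = (Z_L − Z_0)/(Z_L + Z_0) = (-28.6 − j167)/(171.4 − j167)
|Γ| = 169/239 = 0.708
VSWR = (1 + |Γ|)/(1 − |Γ|) = 1.71/0.292

VSWR ≈ 5.85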